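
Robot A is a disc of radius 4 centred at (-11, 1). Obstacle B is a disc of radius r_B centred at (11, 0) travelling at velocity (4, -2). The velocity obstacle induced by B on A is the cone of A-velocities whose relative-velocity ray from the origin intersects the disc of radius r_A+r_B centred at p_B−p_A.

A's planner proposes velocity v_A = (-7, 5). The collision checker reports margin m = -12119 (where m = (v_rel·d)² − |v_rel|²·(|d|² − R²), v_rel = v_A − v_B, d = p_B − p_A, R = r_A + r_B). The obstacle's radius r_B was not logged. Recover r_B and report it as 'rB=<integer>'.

m = -12119
d = (22, -1);  v_rel = (-11, 7),  |v_rel|² = 170
v_rel×d = (-11)·(-1) − (7)·(22) = -143
since m = R²·170 − (-143)²:  R² = (20449 + -12119) / 170 = 49
R = √49 = 7  ⇒  r_B = 7 − 4 = 3

rB=3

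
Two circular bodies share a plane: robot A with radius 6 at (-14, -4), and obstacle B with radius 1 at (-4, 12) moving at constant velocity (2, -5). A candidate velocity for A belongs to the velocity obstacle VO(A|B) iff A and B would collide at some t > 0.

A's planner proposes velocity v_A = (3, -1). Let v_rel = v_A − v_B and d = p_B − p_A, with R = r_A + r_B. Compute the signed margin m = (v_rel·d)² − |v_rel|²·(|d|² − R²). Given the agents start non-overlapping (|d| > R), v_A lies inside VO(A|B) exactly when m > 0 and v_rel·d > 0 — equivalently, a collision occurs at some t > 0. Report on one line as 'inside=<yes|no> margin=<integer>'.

d = (10, 16),  |d|² = 356;  R = 6+1 = 7,  c = 356−7² = 307
v_rel = (1, 4),  |v_rel|² = 17;  v_rel·d = (1)·(10) + (4)·(16) = 74
17·t² − 148·t + 307 = 0  ⇒  m = 74² − 17·307 = 257
m = 257 > 0,  v_rel·d = 74 > 0  ⇒  inside

inside=yes margin=257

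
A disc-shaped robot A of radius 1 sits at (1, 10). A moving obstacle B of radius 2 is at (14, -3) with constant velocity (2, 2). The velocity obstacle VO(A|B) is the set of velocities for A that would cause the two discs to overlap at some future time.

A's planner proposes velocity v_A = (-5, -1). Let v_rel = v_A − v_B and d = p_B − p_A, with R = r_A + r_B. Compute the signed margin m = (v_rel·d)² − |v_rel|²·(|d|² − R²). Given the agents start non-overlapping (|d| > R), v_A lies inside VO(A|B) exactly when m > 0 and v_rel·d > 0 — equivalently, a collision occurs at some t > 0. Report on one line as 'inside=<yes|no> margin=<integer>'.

d = (13, -13),  |d|² = 338;  R = 1+2 = 3,  c = 338−3² = 329
v_rel = (-7, -3),  |v_rel|² = 58;  v_rel·d = (-7)·(13) + (-3)·(-13) = -52
58·t² + 104·t + 329 = 0  ⇒  m = (-52)² − 58·329 = -16378
m = -16378 < 0,  v_rel·d = -52 < 0  ⇒  outside

inside=no margin=-16378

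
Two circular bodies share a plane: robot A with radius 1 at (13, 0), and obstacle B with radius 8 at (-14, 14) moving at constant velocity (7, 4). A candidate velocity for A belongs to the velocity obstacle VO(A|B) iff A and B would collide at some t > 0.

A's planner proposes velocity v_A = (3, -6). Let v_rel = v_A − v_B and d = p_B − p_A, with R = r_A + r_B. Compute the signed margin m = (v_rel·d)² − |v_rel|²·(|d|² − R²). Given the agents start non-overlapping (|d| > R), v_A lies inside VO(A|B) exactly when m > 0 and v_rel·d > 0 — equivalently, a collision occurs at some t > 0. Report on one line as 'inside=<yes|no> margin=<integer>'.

d = (-27, 14),  |d|² = 925;  R = 1+8 = 9,  c = 925−9² = 844
v_rel = (-4, -10),  |v_rel|² = 116;  v_rel·d = (-4)·(-27) + (-10)·(14) = -32
116·t² + 64·t + 844 = 0  ⇒  m = (-32)² − 116·844 = -96880
m = -96880 < 0,  v_rel·d = -32 < 0  ⇒  outside

inside=no margin=-96880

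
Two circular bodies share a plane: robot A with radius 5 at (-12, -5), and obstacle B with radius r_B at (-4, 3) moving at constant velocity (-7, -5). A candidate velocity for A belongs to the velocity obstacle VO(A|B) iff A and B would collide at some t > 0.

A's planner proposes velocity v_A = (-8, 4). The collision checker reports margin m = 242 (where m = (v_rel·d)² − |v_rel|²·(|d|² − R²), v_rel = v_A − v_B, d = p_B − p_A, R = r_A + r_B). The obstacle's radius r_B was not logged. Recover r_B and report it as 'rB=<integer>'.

m = 242
d = (8, 8);  v_rel = (-1, 9),  |v_rel|² = 82
v_rel×d = (-1)·(8) − (9)·(8) = -80
since m = R²·82 − (-80)²:  R² = (6400 + 242) / 82 = 81
R = √81 = 9  ⇒  r_B = 9 − 5 = 4

rB=4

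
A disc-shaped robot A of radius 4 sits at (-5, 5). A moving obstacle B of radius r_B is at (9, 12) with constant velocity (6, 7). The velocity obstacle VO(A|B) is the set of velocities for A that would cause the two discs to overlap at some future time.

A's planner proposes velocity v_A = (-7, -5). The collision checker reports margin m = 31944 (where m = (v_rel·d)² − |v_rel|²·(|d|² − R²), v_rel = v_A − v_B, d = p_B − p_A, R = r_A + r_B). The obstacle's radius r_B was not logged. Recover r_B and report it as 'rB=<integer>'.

m = 31944
d = (14, 7);  v_rel = (-13, -12),  |v_rel|² = 313
v_rel×d = (-13)·(7) − (-12)·(14) = 77
since m = R²·313 − 77²:  R² = (5929 + 31944) / 313 = 121
R = √121 = 11  ⇒  r_B = 11 − 4 = 7

rB=7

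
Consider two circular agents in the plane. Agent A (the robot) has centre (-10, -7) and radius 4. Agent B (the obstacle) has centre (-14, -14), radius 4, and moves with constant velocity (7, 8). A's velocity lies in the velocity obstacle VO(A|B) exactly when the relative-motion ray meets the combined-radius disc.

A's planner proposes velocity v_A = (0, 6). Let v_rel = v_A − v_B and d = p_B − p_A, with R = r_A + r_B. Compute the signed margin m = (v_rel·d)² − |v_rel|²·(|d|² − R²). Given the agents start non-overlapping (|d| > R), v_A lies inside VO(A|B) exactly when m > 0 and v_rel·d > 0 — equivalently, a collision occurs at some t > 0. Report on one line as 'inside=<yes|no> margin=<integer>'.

d = (-4, -7),  |d|² = 65;  R = 4+4 = 8,  c = 65−8² = 1
v_rel = (-7, -2),  |v_rel|² = 53;  v_rel·d = (-7)·(-4) + (-2)·(-7) = 42
53·t² − 84·t + 1 = 0  ⇒  m = 42² − 53·1 = 1711
m = 1711 > 0,  v_rel·d = 42 > 0  ⇒  inside

inside=yes margin=1711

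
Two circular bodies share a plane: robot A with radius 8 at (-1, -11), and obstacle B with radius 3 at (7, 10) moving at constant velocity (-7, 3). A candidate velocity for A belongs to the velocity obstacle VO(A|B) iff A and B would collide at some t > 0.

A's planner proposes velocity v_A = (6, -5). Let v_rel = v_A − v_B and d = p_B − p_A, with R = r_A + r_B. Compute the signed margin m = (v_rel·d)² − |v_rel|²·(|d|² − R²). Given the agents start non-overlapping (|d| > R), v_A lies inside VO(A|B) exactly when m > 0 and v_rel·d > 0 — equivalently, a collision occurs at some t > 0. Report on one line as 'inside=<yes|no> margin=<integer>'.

d = (8, 21),  |d|² = 505;  R = 8+3 = 11,  c = 505−11² = 384
v_rel = (13, -8),  |v_rel|² = 233;  v_rel·d = (13)·(8) + (-8)·(21) = -64
233·t² + 128·t + 384 = 0  ⇒  m = (-64)² − 233·384 = -85376
m = -85376 < 0,  v_rel·d = -64 < 0  ⇒  outside

inside=no margin=-85376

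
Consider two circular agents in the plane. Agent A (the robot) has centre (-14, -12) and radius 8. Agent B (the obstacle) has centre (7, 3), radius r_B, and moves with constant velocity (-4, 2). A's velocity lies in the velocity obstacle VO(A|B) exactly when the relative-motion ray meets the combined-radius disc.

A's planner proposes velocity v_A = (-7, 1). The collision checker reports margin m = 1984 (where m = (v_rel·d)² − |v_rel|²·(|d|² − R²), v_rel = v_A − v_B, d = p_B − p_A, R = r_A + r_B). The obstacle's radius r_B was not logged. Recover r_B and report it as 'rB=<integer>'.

m = 1984
d = (21, 15);  v_rel = (-3, -1),  |v_rel|² = 10
v_rel×d = (-3)·(15) − (-1)·(21) = -24
since m = R²·10 − (-24)²:  R² = (576 + 1984) / 10 = 256
R = √256 = 16  ⇒  r_B = 16 − 8 = 8

rB=8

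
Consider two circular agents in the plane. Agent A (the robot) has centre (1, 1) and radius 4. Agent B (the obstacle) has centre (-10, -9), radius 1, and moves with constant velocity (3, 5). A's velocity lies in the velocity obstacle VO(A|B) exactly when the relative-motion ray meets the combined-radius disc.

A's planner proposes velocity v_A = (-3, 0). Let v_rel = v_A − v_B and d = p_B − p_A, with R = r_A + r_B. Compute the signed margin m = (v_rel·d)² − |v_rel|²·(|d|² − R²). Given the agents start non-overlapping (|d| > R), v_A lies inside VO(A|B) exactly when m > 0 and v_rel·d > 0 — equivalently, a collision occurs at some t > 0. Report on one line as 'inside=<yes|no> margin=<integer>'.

d = (-11, -10),  |d|² = 221;  R = 4+1 = 5,  c = 221−5² = 196
v_rel = (-6, -5),  |v_rel|² = 61;  v_rel·d = (-6)·(-11) + (-5)·(-10) = 116
61·t² − 232·t + 196 = 0  ⇒  m = 116² − 61·196 = 1500
m = 1500 > 0,  v_rel·d = 116 > 0  ⇒  inside

inside=yes margin=1500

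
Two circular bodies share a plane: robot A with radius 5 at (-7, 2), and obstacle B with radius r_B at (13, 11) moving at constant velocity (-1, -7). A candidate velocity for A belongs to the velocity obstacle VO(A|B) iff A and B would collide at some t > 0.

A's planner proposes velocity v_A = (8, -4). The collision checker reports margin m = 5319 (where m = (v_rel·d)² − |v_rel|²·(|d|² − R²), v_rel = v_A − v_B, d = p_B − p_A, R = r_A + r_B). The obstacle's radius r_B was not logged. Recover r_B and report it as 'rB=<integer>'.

m = 5319
d = (20, 9);  v_rel = (9, 3),  |v_rel|² = 90
v_rel×d = (9)·(9) − (3)·(20) = 21
since m = R²·90 − 21²:  R² = (441 + 5319) / 90 = 64
R = √64 = 8  ⇒  r_B = 8 − 5 = 3

rB=3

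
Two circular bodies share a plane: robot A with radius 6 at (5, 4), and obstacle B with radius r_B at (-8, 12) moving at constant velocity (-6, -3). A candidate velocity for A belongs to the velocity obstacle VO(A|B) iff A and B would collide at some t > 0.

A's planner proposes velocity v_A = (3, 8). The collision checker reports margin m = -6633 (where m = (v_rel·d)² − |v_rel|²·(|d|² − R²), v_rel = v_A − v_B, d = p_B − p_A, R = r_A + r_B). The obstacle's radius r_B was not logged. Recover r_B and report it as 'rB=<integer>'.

m = -6633
d = (-13, 8);  v_rel = (9, 11),  |v_rel|² = 202
v_rel×d = (9)·(8) − (11)·(-13) = 215
since m = R²·202 − 215²:  R² = (46225 + -6633) / 202 = 196
R = √196 = 14  ⇒  r_B = 14 − 6 = 8

rB=8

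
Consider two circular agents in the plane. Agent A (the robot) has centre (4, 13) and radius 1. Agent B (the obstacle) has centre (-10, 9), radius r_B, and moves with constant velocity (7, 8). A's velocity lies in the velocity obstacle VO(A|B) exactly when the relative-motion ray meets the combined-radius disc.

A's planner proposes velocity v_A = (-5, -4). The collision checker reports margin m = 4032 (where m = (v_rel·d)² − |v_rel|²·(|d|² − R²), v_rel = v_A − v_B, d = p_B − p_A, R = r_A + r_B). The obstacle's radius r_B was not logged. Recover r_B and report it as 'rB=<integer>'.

m = 4032
d = (-14, -4);  v_rel = (-12, -12),  |v_rel|² = 288
v_rel×d = (-12)·(-4) − (-12)·(-14) = -120
since m = R²·288 − (-120)²:  R² = (14400 + 4032) / 288 = 64
R = √64 = 8  ⇒  r_B = 8 − 1 = 7

rB=7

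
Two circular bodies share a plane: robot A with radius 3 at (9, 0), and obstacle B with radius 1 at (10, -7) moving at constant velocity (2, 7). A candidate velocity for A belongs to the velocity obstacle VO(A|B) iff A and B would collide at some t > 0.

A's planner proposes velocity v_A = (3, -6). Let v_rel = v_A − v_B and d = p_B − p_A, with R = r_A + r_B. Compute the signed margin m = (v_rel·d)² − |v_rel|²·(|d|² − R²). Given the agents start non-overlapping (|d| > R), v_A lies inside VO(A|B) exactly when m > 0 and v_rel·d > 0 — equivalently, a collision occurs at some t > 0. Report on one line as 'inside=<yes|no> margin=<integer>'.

d = (1, -7),  |d|² = 50;  R = 3+1 = 4,  c = 50−4² = 34
v_rel = (1, -13),  |v_rel|² = 170;  v_rel·d = (1)·(1) + (-13)·(-7) = 92
170·t² − 184·t + 34 = 0  ⇒  m = 92² − 170·34 = 2684
m = 2684 > 0,  v_rel·d = 92 > 0  ⇒  inside

inside=yes margin=2684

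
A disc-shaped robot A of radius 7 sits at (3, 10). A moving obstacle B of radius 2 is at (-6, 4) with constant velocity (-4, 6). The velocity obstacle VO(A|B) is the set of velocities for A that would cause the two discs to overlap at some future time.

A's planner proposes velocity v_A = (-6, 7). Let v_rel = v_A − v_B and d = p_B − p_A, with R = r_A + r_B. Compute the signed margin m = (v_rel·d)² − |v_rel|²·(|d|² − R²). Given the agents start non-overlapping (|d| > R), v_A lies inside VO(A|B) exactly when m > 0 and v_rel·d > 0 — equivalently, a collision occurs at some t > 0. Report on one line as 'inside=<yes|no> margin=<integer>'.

d = (-9, -6),  |d|² = 117;  R = 7+2 = 9,  c = 117−9² = 36
v_rel = (-2, 1),  |v_rel|² = 5;  v_rel·d = (-2)·(-9) + (1)·(-6) = 12
5·t² − 24·t + 36 = 0  ⇒  m = 12² − 5·36 = -36
m = -36 < 0,  v_rel·d = 12 > 0  ⇒  outside

inside=no margin=-36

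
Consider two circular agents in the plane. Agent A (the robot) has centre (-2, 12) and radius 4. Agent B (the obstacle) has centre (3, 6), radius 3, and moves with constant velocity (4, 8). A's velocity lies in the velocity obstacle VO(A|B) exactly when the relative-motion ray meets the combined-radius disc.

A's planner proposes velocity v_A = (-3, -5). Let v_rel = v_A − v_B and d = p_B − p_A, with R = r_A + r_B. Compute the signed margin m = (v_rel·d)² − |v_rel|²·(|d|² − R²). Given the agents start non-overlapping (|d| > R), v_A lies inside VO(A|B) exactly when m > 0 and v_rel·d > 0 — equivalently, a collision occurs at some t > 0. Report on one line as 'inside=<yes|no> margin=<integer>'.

d = (5, -6),  |d|² = 61;  R = 4+3 = 7,  c = 61−7² = 12
v_rel = (-7, -13),  |v_rel|² = 218;  v_rel·d = (-7)·(5) + (-13)·(-6) = 43
218·t² − 86·t + 12 = 0  ⇒  m = 43² − 218·12 = -767
m = -767 < 0,  v_rel·d = 43 > 0  ⇒  outside

inside=no margin=-767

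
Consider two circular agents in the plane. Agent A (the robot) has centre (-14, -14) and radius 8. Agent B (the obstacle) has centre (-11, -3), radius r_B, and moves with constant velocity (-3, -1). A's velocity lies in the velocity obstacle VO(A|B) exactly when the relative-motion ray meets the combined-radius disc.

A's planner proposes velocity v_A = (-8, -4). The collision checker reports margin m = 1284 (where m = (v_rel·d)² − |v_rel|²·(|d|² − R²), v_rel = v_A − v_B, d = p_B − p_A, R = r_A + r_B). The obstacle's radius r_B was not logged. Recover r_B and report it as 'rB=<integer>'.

m = 1284
d = (3, 11);  v_rel = (-5, -3),  |v_rel|² = 34
v_rel×d = (-5)·(11) − (-3)·(3) = -46
since m = R²·34 − (-46)²:  R² = (2116 + 1284) / 34 = 100
R = √100 = 10  ⇒  r_B = 10 − 8 = 2

rB=2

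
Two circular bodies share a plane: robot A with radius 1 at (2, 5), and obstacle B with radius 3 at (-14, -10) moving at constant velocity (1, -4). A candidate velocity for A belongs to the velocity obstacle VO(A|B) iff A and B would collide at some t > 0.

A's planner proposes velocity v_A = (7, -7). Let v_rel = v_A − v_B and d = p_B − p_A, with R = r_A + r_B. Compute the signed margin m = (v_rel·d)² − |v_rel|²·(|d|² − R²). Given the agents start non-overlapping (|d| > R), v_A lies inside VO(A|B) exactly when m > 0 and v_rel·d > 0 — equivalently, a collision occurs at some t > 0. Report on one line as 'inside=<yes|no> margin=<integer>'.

d = (-16, -15),  |d|² = 481;  R = 1+3 = 4,  c = 481−4² = 465
v_rel = (6, -3),  |v_rel|² = 45;  v_rel·d = (6)·(-16) + (-3)·(-15) = -51
45·t² + 102·t + 465 = 0  ⇒  m = (-51)² − 45·465 = -18324
m = -18324 < 0,  v_rel·d = -51 < 0  ⇒  outside

inside=no margin=-18324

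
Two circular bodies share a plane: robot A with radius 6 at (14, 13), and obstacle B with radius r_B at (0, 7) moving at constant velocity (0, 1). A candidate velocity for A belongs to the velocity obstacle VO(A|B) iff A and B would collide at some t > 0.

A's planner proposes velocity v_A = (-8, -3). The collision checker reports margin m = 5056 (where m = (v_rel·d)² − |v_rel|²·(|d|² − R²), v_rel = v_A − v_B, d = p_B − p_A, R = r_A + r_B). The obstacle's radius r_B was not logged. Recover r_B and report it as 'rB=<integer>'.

m = 5056
d = (-14, -6);  v_rel = (-8, -4),  |v_rel|² = 80
v_rel×d = (-8)·(-6) − (-4)·(-14) = -8
since m = R²·80 − (-8)²:  R² = (64 + 5056) / 80 = 64
R = √64 = 8  ⇒  r_B = 8 − 6 = 2

rB=2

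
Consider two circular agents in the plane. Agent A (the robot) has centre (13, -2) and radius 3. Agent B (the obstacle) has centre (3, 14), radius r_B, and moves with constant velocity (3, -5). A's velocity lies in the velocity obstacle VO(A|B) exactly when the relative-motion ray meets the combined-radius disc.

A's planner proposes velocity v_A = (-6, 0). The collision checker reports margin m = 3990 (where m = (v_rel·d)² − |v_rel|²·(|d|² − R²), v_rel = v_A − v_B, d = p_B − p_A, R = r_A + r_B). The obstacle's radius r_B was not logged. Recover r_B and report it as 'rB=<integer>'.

m = 3990
d = (-10, 16);  v_rel = (-9, 5),  |v_rel|² = 106
v_rel×d = (-9)·(16) − (5)·(-10) = -94
since m = R²·106 − (-94)²:  R² = (8836 + 3990) / 106 = 121
R = √121 = 11  ⇒  r_B = 11 − 3 = 8

rB=8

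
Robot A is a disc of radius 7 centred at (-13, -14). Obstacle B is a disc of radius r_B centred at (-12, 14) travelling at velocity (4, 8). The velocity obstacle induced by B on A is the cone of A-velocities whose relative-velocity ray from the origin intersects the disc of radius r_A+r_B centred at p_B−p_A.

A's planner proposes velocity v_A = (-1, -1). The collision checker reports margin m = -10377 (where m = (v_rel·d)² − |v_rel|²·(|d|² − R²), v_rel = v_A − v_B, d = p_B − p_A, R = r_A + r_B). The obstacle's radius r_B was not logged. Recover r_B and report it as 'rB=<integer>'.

m = -10377
d = (1, 28);  v_rel = (-5, -9),  |v_rel|² = 106
v_rel×d = (-5)·(28) − (-9)·(1) = -131
since m = R²·106 − (-131)²:  R² = (17161 + -10377) / 106 = 64
R = √64 = 8  ⇒  r_B = 8 − 7 = 1

rB=1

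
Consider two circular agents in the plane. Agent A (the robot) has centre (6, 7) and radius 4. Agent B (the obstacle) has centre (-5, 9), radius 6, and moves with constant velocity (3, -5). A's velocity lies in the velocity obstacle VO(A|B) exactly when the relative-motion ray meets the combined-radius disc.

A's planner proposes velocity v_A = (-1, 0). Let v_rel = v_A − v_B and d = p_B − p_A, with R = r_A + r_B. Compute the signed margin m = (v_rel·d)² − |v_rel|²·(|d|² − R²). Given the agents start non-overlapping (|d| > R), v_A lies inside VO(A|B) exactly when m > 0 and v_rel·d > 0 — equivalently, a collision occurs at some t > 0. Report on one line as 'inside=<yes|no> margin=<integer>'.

d = (-11, 2),  |d|² = 125;  R = 4+6 = 10,  c = 125−10² = 25
v_rel = (-4, 5),  |v_rel|² = 41;  v_rel·d = (-4)·(-11) + (5)·(2) = 54
41·t² − 108·t + 25 = 0  ⇒  m = 54² − 41·25 = 1891
m = 1891 > 0,  v_rel·d = 54 > 0  ⇒  inside

inside=yes margin=1891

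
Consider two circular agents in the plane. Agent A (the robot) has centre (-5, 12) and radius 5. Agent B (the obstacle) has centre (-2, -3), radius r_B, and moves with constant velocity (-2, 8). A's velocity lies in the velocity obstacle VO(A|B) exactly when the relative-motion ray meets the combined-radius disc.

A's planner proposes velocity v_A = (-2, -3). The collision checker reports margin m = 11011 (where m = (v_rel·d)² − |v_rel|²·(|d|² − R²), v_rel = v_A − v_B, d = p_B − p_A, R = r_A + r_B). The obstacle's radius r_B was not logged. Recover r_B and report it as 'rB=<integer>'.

m = 11011
d = (3, -15);  v_rel = (0, -11),  |v_rel|² = 121
v_rel×d = (0)·(-15) − (-11)·(3) = 33
since m = R²·121 − 33²:  R² = (1089 + 11011) / 121 = 100
R = √100 = 10  ⇒  r_B = 10 − 5 = 5

rB=5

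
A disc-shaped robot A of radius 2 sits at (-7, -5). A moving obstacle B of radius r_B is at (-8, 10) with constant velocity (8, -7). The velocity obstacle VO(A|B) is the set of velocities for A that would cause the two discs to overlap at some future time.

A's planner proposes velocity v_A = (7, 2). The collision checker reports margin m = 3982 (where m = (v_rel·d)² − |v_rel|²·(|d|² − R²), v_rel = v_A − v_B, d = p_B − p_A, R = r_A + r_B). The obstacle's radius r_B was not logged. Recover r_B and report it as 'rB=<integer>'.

m = 3982
d = (-1, 15);  v_rel = (-1, 9),  |v_rel|² = 82
v_rel×d = (-1)·(15) − (9)·(-1) = -6
since m = R²·82 − (-6)²:  R² = (36 + 3982) / 82 = 49
R = √49 = 7  ⇒  r_B = 7 − 2 = 5

rB=5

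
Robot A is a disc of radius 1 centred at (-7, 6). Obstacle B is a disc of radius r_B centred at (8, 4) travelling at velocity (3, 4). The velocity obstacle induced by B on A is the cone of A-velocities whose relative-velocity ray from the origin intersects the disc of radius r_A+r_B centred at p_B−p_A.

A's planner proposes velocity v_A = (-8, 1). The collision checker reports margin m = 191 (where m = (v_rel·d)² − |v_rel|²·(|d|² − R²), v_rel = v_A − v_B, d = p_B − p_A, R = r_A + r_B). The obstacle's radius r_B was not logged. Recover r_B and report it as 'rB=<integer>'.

m = 191
d = (15, -2);  v_rel = (-11, -3),  |v_rel|² = 130
v_rel×d = (-11)·(-2) − (-3)·(15) = 67
since m = R²·130 − 67²:  R² = (4489 + 191) / 130 = 36
R = √36 = 6  ⇒  r_B = 6 − 1 = 5

rB=5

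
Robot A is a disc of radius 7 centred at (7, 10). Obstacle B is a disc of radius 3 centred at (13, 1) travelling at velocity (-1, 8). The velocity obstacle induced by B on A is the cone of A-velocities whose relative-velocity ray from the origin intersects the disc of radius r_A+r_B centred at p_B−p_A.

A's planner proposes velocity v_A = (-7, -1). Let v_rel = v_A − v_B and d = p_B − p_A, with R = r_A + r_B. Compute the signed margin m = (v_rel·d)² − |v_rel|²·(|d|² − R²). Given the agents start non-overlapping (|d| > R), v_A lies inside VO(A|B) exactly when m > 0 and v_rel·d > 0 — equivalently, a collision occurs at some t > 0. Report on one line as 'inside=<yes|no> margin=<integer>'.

d = (6, -9),  |d|² = 117;  R = 7+3 = 10,  c = 117−10² = 17
v_rel = (-6, -9),  |v_rel|² = 117;  v_rel·d = (-6)·(6) + (-9)·(-9) = 45
117·t² − 90·t + 17 = 0  ⇒  m = 45² − 117·17 = 36
m = 36 > 0,  v_rel·d = 45 > 0  ⇒  inside

inside=yes margin=36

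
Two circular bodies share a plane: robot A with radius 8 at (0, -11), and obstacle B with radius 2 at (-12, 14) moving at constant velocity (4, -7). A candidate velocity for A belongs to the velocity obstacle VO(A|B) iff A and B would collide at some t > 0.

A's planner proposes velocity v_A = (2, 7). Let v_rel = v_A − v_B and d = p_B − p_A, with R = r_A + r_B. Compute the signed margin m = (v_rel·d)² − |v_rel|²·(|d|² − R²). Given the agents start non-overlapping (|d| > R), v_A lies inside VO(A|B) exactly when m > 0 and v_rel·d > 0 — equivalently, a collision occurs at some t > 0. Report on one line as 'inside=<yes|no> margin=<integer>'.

d = (-12, 25),  |d|² = 769;  R = 8+2 = 10,  c = 769−10² = 669
v_rel = (-2, 14),  |v_rel|² = 200;  v_rel·d = (-2)·(-12) + (14)·(25) = 374
200·t² − 748·t + 669 = 0  ⇒  m = 374² − 200·669 = 6076
m = 6076 > 0,  v_rel·d = 374 > 0  ⇒  inside

inside=yes margin=6076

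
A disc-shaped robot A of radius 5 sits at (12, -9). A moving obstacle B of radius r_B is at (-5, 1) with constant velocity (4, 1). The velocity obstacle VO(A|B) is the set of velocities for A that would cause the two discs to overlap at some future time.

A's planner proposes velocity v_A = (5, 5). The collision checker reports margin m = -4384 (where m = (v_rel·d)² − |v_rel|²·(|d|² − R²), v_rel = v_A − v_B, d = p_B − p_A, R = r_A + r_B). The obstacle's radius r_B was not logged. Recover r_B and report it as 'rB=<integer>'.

m = -4384
d = (-17, 10);  v_rel = (1, 4),  |v_rel|² = 17
v_rel×d = (1)·(10) − (4)·(-17) = 78
since m = R²·17 − 78²:  R² = (6084 + -4384) / 17 = 100
R = √100 = 10  ⇒  r_B = 10 − 5 = 5

rB=5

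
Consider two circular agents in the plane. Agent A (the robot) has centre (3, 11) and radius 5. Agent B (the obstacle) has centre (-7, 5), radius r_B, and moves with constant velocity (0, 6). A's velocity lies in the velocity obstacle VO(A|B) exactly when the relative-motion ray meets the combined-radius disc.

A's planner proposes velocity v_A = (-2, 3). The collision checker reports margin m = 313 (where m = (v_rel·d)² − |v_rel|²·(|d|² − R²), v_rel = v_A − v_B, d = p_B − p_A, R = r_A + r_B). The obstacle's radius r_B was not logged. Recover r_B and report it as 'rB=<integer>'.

m = 313
d = (-10, -6);  v_rel = (-2, -3),  |v_rel|² = 13
v_rel×d = (-2)·(-6) − (-3)·(-10) = -18
since m = R²·13 − (-18)²:  R² = (324 + 313) / 13 = 49
R = √49 = 7  ⇒  r_B = 7 − 5 = 2

rB=2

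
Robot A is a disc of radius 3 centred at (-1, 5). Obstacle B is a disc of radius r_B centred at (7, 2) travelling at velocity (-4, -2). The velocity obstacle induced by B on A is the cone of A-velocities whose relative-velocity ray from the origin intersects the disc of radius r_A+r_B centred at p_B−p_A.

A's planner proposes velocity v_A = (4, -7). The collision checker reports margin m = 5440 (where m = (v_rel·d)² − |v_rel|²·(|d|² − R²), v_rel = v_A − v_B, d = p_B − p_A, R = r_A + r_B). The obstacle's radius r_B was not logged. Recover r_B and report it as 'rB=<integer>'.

m = 5440
d = (8, -3);  v_rel = (8, -5),  |v_rel|² = 89
v_rel×d = (8)·(-3) − (-5)·(8) = 16
since m = R²·89 − 16²:  R² = (256 + 5440) / 89 = 64
R = √64 = 8  ⇒  r_B = 8 − 3 = 5

rB=5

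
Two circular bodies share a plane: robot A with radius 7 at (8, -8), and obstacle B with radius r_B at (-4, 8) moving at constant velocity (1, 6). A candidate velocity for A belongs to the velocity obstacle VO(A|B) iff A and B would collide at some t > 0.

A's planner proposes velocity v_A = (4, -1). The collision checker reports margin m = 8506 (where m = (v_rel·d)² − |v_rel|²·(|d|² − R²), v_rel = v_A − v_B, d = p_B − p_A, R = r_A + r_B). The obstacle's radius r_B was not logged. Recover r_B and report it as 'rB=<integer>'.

m = 8506
d = (-12, 16);  v_rel = (3, -7),  |v_rel|² = 58
v_rel×d = (3)·(16) − (-7)·(-12) = -36
since m = R²·58 − (-36)²:  R² = (1296 + 8506) / 58 = 169
R = √169 = 13  ⇒  r_B = 13 − 7 = 6

rB=6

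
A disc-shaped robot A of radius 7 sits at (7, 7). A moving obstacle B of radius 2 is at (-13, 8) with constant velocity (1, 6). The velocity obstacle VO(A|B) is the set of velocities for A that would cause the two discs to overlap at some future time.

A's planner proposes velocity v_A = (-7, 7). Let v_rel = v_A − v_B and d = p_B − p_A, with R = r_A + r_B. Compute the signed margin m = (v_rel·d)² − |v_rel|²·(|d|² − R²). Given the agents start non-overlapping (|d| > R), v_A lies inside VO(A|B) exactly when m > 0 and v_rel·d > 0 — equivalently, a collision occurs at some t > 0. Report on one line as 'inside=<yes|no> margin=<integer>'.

d = (-20, 1),  |d|² = 401;  R = 7+2 = 9,  c = 401−9² = 320
v_rel = (-8, 1),  |v_rel|² = 65;  v_rel·d = (-8)·(-20) + (1)·(1) = 161
65·t² − 322·t + 320 = 0  ⇒  m = 161² − 65·320 = 5121
m = 5121 > 0,  v_rel·d = 161 > 0  ⇒  inside

inside=yes margin=5121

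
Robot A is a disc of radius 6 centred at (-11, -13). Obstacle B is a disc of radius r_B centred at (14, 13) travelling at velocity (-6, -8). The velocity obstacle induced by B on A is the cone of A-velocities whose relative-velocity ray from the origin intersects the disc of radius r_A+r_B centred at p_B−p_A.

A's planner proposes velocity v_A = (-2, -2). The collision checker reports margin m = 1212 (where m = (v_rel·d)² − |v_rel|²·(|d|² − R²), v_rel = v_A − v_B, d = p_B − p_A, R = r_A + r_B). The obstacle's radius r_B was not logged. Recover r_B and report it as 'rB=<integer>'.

m = 1212
d = (25, 26);  v_rel = (4, 6),  |v_rel|² = 52
v_rel×d = (4)·(26) − (6)·(25) = -46
since m = R²·52 − (-46)²:  R² = (2116 + 1212) / 52 = 64
R = √64 = 8  ⇒  r_B = 8 − 6 = 2

rB=2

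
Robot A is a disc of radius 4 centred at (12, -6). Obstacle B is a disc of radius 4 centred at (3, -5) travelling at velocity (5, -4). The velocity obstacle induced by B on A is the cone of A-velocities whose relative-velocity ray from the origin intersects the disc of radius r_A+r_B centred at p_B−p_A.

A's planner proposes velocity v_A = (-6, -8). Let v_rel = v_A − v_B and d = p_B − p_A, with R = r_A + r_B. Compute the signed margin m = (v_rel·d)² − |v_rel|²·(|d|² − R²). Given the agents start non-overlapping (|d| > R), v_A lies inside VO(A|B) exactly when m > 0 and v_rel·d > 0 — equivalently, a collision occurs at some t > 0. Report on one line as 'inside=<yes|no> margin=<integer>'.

d = (-9, 1),  |d|² = 82;  R = 4+4 = 8,  c = 82−8² = 18
v_rel = (-11, -4),  |v_rel|² = 137;  v_rel·d = (-11)·(-9) + (-4)·(1) = 95
137·t² − 190·t + 18 = 0  ⇒  m = 95² − 137·18 = 6559
m = 6559 > 0,  v_rel·d = 95 > 0  ⇒  inside

inside=yes margin=6559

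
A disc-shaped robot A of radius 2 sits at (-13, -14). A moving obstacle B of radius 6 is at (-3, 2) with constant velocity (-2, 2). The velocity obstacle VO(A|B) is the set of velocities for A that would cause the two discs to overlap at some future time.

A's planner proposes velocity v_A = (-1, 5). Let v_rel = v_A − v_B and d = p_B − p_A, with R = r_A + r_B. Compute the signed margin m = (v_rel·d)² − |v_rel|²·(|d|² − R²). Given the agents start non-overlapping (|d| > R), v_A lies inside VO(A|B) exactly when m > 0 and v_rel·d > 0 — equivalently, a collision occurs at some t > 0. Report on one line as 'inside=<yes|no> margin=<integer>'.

d = (10, 16),  |d|² = 356;  R = 2+6 = 8,  c = 356−8² = 292
v_rel = (1, 3),  |v_rel|² = 10;  v_rel·d = (1)·(10) + (3)·(16) = 58
10·t² − 116·t + 292 = 0  ⇒  m = 58² − 10·292 = 444
m = 444 > 0,  v_rel·d = 58 > 0  ⇒  inside

inside=yes margin=444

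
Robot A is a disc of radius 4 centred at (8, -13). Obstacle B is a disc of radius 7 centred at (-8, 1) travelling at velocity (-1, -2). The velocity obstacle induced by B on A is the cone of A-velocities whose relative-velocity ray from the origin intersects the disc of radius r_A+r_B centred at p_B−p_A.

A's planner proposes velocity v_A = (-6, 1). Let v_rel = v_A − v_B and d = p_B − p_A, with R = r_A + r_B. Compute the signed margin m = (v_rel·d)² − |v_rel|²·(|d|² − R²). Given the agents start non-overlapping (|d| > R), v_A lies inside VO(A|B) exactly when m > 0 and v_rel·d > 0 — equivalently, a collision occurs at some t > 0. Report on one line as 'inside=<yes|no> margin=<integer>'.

d = (-16, 14),  |d|² = 452;  R = 4+7 = 11,  c = 452−11² = 331
v_rel = (-5, 3),  |v_rel|² = 34;  v_rel·d = (-5)·(-16) + (3)·(14) = 122
34·t² − 244·t + 331 = 0  ⇒  m = 122² − 34·331 = 3630
m = 3630 > 0,  v_rel·d = 122 > 0  ⇒  inside

inside=yes margin=3630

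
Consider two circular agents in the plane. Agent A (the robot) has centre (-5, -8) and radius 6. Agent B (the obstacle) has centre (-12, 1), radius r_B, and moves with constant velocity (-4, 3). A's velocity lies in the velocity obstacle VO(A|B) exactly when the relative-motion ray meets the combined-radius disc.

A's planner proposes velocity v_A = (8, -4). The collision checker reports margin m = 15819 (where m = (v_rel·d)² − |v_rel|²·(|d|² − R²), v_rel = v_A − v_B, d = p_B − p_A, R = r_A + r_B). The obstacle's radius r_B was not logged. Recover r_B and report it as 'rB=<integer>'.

m = 15819
d = (-7, 9);  v_rel = (12, -7),  |v_rel|² = 193
v_rel×d = (12)·(9) − (-7)·(-7) = 59
since m = R²·193 − 59²:  R² = (3481 + 15819) / 193 = 100
R = √100 = 10  ⇒  r_B = 10 − 6 = 4

rB=4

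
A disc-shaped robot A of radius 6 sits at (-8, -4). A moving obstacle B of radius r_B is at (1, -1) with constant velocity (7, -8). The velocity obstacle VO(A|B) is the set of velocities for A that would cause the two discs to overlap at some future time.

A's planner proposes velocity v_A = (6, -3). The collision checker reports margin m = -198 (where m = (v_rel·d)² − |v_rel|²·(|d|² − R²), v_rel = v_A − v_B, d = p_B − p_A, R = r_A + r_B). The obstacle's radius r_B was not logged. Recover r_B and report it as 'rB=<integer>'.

m = -198
d = (9, 3);  v_rel = (-1, 5),  |v_rel|² = 26
v_rel×d = (-1)·(3) − (5)·(9) = -48
since m = R²·26 − (-48)²:  R² = (2304 + -198) / 26 = 81
R = √81 = 9  ⇒  r_B = 9 − 6 = 3

rB=3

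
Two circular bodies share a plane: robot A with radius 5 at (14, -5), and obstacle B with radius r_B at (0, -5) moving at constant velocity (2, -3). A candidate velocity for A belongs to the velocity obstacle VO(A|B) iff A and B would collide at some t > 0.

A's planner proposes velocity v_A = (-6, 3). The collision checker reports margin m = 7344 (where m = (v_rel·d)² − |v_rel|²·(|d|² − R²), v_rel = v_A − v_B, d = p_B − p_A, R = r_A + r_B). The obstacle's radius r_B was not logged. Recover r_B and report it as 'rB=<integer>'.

m = 7344
d = (-14, 0);  v_rel = (-8, 6),  |v_rel|² = 100
v_rel×d = (-8)·(0) − (6)·(-14) = 84
since m = R²·100 − 84²:  R² = (7056 + 7344) / 100 = 144
R = √144 = 12  ⇒  r_B = 12 − 5 = 7

rB=7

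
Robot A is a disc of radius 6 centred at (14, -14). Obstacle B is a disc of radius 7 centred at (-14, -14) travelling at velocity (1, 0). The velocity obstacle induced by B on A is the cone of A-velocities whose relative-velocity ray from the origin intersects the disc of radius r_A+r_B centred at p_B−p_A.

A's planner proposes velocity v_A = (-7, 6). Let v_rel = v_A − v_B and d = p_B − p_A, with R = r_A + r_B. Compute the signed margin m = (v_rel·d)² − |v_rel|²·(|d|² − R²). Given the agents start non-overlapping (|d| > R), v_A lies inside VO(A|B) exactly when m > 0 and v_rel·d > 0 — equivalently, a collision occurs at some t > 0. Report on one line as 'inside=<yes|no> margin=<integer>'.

d = (-28, 0),  |d|² = 784;  R = 6+7 = 13,  c = 784−13² = 615
v_rel = (-8, 6),  |v_rel|² = 100;  v_rel·d = (-8)·(-28) + (6)·(0) = 224
100·t² − 448·t + 615 = 0  ⇒  m = 224² − 100·615 = -11324
m = -11324 < 0,  v_rel·d = 224 > 0  ⇒  outside

inside=no margin=-11324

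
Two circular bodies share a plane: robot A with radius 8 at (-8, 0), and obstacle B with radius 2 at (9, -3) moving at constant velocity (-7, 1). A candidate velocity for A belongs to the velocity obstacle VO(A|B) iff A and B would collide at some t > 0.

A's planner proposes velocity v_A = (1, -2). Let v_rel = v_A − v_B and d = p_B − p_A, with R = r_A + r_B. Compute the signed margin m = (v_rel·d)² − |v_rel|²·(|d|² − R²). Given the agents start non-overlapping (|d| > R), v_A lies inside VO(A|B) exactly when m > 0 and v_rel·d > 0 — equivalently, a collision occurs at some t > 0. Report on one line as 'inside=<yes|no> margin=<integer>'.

d = (17, -3),  |d|² = 298;  R = 8+2 = 10,  c = 298−10² = 198
v_rel = (8, -3),  |v_rel|² = 73;  v_rel·d = (8)·(17) + (-3)·(-3) = 145
73·t² − 290·t + 198 = 0  ⇒  m = 145² − 73·198 = 6571
m = 6571 > 0,  v_rel·d = 145 > 0  ⇒  inside

inside=yes margin=6571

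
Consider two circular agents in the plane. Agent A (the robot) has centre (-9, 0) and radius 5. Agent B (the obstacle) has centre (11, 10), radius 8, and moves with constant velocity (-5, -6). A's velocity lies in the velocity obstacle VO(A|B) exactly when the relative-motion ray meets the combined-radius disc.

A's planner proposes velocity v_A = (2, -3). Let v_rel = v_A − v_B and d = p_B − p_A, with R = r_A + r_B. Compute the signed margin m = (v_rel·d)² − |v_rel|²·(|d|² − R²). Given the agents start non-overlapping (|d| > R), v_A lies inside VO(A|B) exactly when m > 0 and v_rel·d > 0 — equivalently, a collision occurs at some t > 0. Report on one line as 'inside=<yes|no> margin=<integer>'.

d = (20, 10),  |d|² = 500;  R = 5+8 = 13,  c = 500−13² = 331
v_rel = (7, 3),  |v_rel|² = 58;  v_rel·d = (7)·(20) + (3)·(10) = 170
58·t² − 340·t + 331 = 0  ⇒  m = 170² − 58·331 = 9702
m = 9702 > 0,  v_rel·d = 170 > 0  ⇒  inside

inside=yes margin=9702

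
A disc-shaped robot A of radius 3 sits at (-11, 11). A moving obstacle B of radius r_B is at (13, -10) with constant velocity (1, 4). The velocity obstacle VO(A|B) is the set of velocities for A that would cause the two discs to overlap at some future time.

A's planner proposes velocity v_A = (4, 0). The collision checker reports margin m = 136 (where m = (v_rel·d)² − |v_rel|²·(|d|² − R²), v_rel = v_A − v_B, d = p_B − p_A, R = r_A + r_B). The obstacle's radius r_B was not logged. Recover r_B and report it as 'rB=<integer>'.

m = 136
d = (24, -21);  v_rel = (3, -4),  |v_rel|² = 25
v_rel×d = (3)·(-21) − (-4)·(24) = 33
since m = R²·25 − 33²:  R² = (1089 + 136) / 25 = 49
R = √49 = 7  ⇒  r_B = 7 − 3 = 4

rB=4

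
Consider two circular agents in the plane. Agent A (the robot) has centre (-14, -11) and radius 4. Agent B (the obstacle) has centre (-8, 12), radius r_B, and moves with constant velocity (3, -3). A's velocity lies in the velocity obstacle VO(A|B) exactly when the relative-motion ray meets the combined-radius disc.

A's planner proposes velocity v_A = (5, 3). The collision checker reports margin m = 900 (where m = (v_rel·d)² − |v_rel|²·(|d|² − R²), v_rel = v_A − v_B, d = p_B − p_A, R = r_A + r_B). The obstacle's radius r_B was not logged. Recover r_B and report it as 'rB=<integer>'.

m = 900
d = (6, 23);  v_rel = (2, 6),  |v_rel|² = 40
v_rel×d = (2)·(23) − (6)·(6) = 10
since m = R²·40 − 10²:  R² = (100 + 900) / 40 = 25
R = √25 = 5  ⇒  r_B = 5 − 4 = 1

rB=1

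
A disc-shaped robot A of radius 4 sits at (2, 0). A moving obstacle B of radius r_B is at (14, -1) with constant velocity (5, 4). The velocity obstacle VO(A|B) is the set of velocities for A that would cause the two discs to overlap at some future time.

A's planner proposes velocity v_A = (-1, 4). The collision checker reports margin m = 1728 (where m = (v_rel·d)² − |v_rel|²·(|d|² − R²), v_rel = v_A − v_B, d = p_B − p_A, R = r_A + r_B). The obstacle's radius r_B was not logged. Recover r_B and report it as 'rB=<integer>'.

m = 1728
d = (12, -1);  v_rel = (-6, 0),  |v_rel|² = 36
v_rel×d = (-6)·(-1) − (0)·(12) = 6
since m = R²·36 − 6²:  R² = (36 + 1728) / 36 = 49
R = √49 = 7  ⇒  r_B = 7 − 4 = 3

rB=3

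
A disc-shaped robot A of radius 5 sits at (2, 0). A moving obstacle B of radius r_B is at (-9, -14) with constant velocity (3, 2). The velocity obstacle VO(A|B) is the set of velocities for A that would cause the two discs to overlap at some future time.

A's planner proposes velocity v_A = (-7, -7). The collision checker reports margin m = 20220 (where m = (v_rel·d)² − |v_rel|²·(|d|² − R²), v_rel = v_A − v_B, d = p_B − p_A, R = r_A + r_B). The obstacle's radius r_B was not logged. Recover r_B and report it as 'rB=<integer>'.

m = 20220
d = (-11, -14);  v_rel = (-10, -9),  |v_rel|² = 181
v_rel×d = (-10)·(-14) − (-9)·(-11) = 41
since m = R²·181 − 41²:  R² = (1681 + 20220) / 181 = 121
R = √121 = 11  ⇒  r_B = 11 − 5 = 6

rB=6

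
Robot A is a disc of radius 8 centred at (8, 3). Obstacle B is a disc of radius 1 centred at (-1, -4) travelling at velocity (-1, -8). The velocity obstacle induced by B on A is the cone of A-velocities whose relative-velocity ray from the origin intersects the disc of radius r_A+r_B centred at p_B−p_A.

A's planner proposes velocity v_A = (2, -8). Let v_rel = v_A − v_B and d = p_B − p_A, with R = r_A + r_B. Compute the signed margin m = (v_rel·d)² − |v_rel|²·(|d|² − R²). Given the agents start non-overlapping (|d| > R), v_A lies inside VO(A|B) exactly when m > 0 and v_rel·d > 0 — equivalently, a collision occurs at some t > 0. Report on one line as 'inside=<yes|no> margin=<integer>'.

d = (-9, -7),  |d|² = 130;  R = 8+1 = 9,  c = 130−9² = 49
v_rel = (3, 0),  |v_rel|² = 9;  v_rel·d = (3)·(-9) + (0)·(-7) = -27
9·t² + 54·t + 49 = 0  ⇒  m = (-27)² − 9·49 = 288
m = 288 > 0,  v_rel·d = -27 < 0  ⇒  outside

inside=no margin=288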